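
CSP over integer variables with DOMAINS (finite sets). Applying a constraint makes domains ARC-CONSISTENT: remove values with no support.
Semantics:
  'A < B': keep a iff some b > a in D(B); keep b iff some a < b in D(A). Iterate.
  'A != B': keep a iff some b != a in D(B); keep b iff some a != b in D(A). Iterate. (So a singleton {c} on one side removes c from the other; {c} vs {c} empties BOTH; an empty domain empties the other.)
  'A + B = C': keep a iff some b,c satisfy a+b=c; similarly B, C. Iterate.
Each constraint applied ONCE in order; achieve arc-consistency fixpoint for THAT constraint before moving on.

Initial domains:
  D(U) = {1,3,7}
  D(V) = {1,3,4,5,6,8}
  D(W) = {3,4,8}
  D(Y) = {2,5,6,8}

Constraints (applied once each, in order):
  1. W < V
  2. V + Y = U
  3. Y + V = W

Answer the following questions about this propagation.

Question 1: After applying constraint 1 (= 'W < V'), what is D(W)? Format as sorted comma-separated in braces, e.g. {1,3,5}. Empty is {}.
Constraint 1 (W < V) on D(W)={3,4,8} D(V)={1,3,4,5,6,8}: W {3,4,8}->{3,4}; V {1,3,4,5,6,8}->{4,5,6,8}
So after constraint 1: D(W) = {3,4}

Answer: {3,4}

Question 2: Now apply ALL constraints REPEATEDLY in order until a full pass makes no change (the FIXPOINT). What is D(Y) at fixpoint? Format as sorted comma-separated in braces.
Answer: {}

Derivation:
pass 0 (initial): D(Y)={2,5,6,8}
pass 1: U {1,3,7}->{7}; V {1,3,4,5,6,8}->{}; W {3,4,8}->{}; Y {2,5,6,8}->{}
pass 2: U {7}->{}
pass 3: no change
Fixpoint after 3 passes: D(Y) = {}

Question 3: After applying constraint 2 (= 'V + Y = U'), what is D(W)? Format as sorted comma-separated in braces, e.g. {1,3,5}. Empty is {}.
Answer: {3,4}

Derivation:
Constraint 1 (W < V) on D(W)={3,4,8} D(V)={1,3,4,5,6,8}: W {3,4,8}->{3,4}; V {1,3,4,5,6,8}->{4,5,6,8}
Constraint 2 (V + Y = U) on D(V)={4,5,6,8} D(Y)={2,5,6,8} D(U)={1,3,7}: V {4,5,6,8}->{5}; Y {2,5,6,8}->{2}; U {1,3,7}->{7}
So after constraint 2: D(W) = {3,4}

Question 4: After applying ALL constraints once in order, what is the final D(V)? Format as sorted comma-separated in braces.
Constraint 1 (W < V) on D(W)={3,4,8} D(V)={1,3,4,5,6,8}: W {3,4,8}->{3,4}; V {1,3,4,5,6,8}->{4,5,6,8}
Constraint 2 (V + Y = U) on D(V)={4,5,6,8} D(Y)={2,5,6,8} D(U)={1,3,7}: V {4,5,6,8}->{5}; Y {2,5,6,8}->{2}; U {1,3,7}->{7}
Constraint 3 (Y + V = W) on D(Y)={2} D(V)={5} D(W)={3,4}: Y {2}->{}; V {5}->{}; W {3,4}->{}
So after all 3 constraints: D(V) = {}

Answer: {}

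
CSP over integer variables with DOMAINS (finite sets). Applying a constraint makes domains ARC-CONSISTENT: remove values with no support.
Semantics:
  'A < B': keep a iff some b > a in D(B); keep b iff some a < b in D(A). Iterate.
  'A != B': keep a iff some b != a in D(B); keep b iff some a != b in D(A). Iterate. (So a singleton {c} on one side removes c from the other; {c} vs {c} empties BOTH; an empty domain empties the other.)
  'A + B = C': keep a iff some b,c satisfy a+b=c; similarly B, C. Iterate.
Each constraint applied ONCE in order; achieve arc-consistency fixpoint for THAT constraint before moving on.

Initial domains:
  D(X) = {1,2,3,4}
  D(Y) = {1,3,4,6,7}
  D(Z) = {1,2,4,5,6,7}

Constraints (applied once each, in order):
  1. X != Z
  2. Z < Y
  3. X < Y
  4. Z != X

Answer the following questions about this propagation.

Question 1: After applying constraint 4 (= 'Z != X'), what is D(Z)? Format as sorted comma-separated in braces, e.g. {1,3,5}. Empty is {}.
Constraint 1 (X != Z) on D(X)={1,2,3,4} D(Z)={1,2,4,5,6,7}: no change
Constraint 2 (Z < Y) on D(Z)={1,2,4,5,6,7} D(Y)={1,3,4,6,7}: Z {1,2,4,5,6,7}->{1,2,4,5,6}; Y {1,3,4,6,7}->{3,4,6,7}
Constraint 3 (X < Y) on D(X)={1,2,3,4} D(Y)={3,4,6,7}: no change
Constraint 4 (Z != X) on D(Z)={1,2,4,5,6} D(X)={1,2,3,4}: no change
So after constraint 4: D(Z) = {1,2,4,5,6}

Answer: {1,2,4,5,6}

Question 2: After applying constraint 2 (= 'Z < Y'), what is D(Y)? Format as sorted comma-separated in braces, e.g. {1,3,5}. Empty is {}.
Answer: {3,4,6,7}

Derivation:
Constraint 1 (X != Z) on D(X)={1,2,3,4} D(Z)={1,2,4,5,6,7}: no change
Constraint 2 (Z < Y) on D(Z)={1,2,4,5,6,7} D(Y)={1,3,4,6,7}: Z {1,2,4,5,6,7}->{1,2,4,5,6}; Y {1,3,4,6,7}->{3,4,6,7}
So after constraint 2: D(Y) = {3,4,6,7}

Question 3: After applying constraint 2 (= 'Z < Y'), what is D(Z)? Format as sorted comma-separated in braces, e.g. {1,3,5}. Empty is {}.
Constraint 1 (X != Z) on D(X)={1,2,3,4} D(Z)={1,2,4,5,6,7}: no change
Constraint 2 (Z < Y) on D(Z)={1,2,4,5,6,7} D(Y)={1,3,4,6,7}: Z {1,2,4,5,6,7}->{1,2,4,5,6}; Y {1,3,4,6,7}->{3,4,6,7}
So after constraint 2: D(Z) = {1,2,4,5,6}

Answer: {1,2,4,5,6}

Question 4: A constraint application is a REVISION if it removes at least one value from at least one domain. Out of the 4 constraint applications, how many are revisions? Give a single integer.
Constraint 1 (X != Z) on D(X)={1,2,3,4} D(Z)={1,2,4,5,6,7}: no change => not a revision
Constraint 2 (Z < Y) on D(Z)={1,2,4,5,6,7} D(Y)={1,3,4,6,7}: Z {1,2,4,5,6,7}->{1,2,4,5,6}; Y {1,3,4,6,7}->{3,4,6,7} => REVISION
Constraint 3 (X < Y) on D(X)={1,2,3,4} D(Y)={3,4,6,7}: no change => not a revision
Constraint 4 (Z != X) on D(Z)={1,2,4,5,6} D(X)={1,2,3,4}: no change => not a revision
Total revisions = 1

Answer: 1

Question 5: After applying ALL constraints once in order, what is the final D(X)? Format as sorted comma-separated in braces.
Answer: {1,2,3,4}

Derivation:
Constraint 1 (X != Z) on D(X)={1,2,3,4} D(Z)={1,2,4,5,6,7}: no change
Constraint 2 (Z < Y) on D(Z)={1,2,4,5,6,7} D(Y)={1,3,4,6,7}: Z {1,2,4,5,6,7}->{1,2,4,5,6}; Y {1,3,4,6,7}->{3,4,6,7}
Constraint 3 (X < Y) on D(X)={1,2,3,4} D(Y)={3,4,6,7}: no change
Constraint 4 (Z != X) on D(Z)={1,2,4,5,6} D(X)={1,2,3,4}: no change
So after all 4 constraints: D(X) = {1,2,3,4}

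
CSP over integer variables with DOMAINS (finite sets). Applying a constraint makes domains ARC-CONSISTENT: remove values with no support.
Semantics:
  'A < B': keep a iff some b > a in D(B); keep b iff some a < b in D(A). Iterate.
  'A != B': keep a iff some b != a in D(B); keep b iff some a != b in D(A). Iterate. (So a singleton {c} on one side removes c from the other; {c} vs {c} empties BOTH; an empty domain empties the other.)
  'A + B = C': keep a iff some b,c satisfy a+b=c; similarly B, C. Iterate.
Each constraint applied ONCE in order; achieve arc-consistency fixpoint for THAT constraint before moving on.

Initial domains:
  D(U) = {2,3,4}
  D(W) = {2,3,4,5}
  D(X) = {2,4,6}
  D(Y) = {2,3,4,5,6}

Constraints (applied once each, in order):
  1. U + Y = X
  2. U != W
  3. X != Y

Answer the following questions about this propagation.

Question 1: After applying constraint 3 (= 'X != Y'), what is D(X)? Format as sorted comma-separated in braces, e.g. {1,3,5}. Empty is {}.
Constraint 1 (U + Y = X) on D(U)={2,3,4} D(Y)={2,3,4,5,6} D(X)={2,4,6}: Y {2,3,4,5,6}->{2,3,4}; X {2,4,6}->{4,6}
Constraint 2 (U != W) on D(U)={2,3,4} D(W)={2,3,4,5}: no change
Constraint 3 (X != Y) on D(X)={4,6} D(Y)={2,3,4}: no change
So after constraint 3: D(X) = {4,6}

Answer: {4,6}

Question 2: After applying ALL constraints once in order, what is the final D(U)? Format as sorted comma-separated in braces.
Constraint 1 (U + Y = X) on D(U)={2,3,4} D(Y)={2,3,4,5,6} D(X)={2,4,6}: Y {2,3,4,5,6}->{2,3,4}; X {2,4,6}->{4,6}
Constraint 2 (U != W) on D(U)={2,3,4} D(W)={2,3,4,5}: no change
Constraint 3 (X != Y) on D(X)={4,6} D(Y)={2,3,4}: no change
So after all 3 constraints: D(U) = {2,3,4}

Answer: {2,3,4}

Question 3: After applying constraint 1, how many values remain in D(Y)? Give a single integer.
Answer: 3

Derivation:
Constraint 1 (U + Y = X) on D(U)={2,3,4} D(Y)={2,3,4,5,6} D(X)={2,4,6}: Y {2,3,4,5,6}->{2,3,4}; X {2,4,6}->{4,6}
So after constraint 1: D(Y)={2,3,4}, size = 3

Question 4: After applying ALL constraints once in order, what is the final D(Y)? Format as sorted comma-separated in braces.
Answer: {2,3,4}

Derivation:
Constraint 1 (U + Y = X) on D(U)={2,3,4} D(Y)={2,3,4,5,6} D(X)={2,4,6}: Y {2,3,4,5,6}->{2,3,4}; X {2,4,6}->{4,6}
Constraint 2 (U != W) on D(U)={2,3,4} D(W)={2,3,4,5}: no change
Constraint 3 (X != Y) on D(X)={4,6} D(Y)={2,3,4}: no change
So after all 3 constraints: D(Y) = {2,3,4}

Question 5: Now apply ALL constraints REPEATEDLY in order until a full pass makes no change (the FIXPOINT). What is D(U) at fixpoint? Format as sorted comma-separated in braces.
Answer: {2,3,4}

Derivation:
pass 0 (initial): D(U)={2,3,4}
pass 1: X {2,4,6}->{4,6}; Y {2,3,4,5,6}->{2,3,4}
pass 2: no change
Fixpoint after 2 passes: D(U) = {2,3,4}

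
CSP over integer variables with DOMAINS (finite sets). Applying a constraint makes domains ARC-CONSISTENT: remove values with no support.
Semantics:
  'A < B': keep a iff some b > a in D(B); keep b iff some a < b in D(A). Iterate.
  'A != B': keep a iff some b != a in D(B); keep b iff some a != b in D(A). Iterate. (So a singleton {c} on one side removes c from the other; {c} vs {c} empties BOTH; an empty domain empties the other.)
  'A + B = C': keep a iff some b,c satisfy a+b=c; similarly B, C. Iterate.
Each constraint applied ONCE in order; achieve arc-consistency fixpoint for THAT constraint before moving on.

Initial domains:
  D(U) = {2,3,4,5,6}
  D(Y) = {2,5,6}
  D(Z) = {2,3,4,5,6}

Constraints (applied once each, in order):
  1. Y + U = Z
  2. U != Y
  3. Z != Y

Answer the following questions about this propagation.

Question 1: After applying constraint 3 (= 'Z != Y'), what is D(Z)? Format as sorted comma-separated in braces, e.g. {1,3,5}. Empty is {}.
Answer: {4,5,6}

Derivation:
Constraint 1 (Y + U = Z) on D(Y)={2,5,6} D(U)={2,3,4,5,6} D(Z)={2,3,4,5,6}: Y {2,5,6}->{2}; U {2,3,4,5,6}->{2,3,4}; Z {2,3,4,5,6}->{4,5,6}
Constraint 2 (U != Y) on D(U)={2,3,4} D(Y)={2}: U {2,3,4}->{3,4}
Constraint 3 (Z != Y) on D(Z)={4,5,6} D(Y)={2}: no change
So after constraint 3: D(Z) = {4,5,6}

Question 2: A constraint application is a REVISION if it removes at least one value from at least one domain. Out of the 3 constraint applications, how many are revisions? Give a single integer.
Answer: 2

Derivation:
Constraint 1 (Y + U = Z) on D(Y)={2,5,6} D(U)={2,3,4,5,6} D(Z)={2,3,4,5,6}: Y {2,5,6}->{2}; U {2,3,4,5,6}->{2,3,4}; Z {2,3,4,5,6}->{4,5,6} => REVISION
Constraint 2 (U != Y) on D(U)={2,3,4} D(Y)={2}: U {2,3,4}->{3,4} => REVISION
Constraint 3 (Z != Y) on D(Z)={4,5,6} D(Y)={2}: no change => not a revision
Total revisions = 2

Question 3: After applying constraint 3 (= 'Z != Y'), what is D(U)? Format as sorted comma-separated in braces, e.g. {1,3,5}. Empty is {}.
Constraint 1 (Y + U = Z) on D(Y)={2,5,6} D(U)={2,3,4,5,6} D(Z)={2,3,4,5,6}: Y {2,5,6}->{2}; U {2,3,4,5,6}->{2,3,4}; Z {2,3,4,5,6}->{4,5,6}
Constraint 2 (U != Y) on D(U)={2,3,4} D(Y)={2}: U {2,3,4}->{3,4}
Constraint 3 (Z != Y) on D(Z)={4,5,6} D(Y)={2}: no change
So after constraint 3: D(U) = {3,4}

Answer: {3,4}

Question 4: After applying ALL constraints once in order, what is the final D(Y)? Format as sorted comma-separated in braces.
Constraint 1 (Y + U = Z) on D(Y)={2,5,6} D(U)={2,3,4,5,6} D(Z)={2,3,4,5,6}: Y {2,5,6}->{2}; U {2,3,4,5,6}->{2,3,4}; Z {2,3,4,5,6}->{4,5,6}
Constraint 2 (U != Y) on D(U)={2,3,4} D(Y)={2}: U {2,3,4}->{3,4}
Constraint 3 (Z != Y) on D(Z)={4,5,6} D(Y)={2}: no change
So after all 3 constraints: D(Y) = {2}

Answer: {2}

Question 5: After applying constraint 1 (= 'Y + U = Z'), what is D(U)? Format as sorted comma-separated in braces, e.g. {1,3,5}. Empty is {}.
Constraint 1 (Y + U = Z) on D(Y)={2,5,6} D(U)={2,3,4,5,6} D(Z)={2,3,4,5,6}: Y {2,5,6}->{2}; U {2,3,4,5,6}->{2,3,4}; Z {2,3,4,5,6}->{4,5,6}
So after constraint 1: D(U) = {2,3,4}

Answer: {2,3,4}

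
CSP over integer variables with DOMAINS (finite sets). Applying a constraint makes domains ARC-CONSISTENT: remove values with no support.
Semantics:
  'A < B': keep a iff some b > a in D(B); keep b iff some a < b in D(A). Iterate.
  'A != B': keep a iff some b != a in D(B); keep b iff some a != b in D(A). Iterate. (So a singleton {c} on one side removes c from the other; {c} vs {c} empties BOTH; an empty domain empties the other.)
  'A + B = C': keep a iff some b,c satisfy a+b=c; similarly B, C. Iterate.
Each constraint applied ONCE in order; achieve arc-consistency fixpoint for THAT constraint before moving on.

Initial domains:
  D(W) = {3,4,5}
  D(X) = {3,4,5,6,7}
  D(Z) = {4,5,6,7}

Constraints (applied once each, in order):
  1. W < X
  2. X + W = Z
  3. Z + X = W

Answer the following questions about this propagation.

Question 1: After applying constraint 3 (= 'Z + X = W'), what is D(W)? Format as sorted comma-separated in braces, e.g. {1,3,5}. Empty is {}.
Answer: {}

Derivation:
Constraint 1 (W < X) on D(W)={3,4,5} D(X)={3,4,5,6,7}: X {3,4,5,6,7}->{4,5,6,7}
Constraint 2 (X + W = Z) on D(X)={4,5,6,7} D(W)={3,4,5} D(Z)={4,5,6,7}: X {4,5,6,7}->{4}; W {3,4,5}->{3}; Z {4,5,6,7}->{7}
Constraint 3 (Z + X = W) on D(Z)={7} D(X)={4} D(W)={3}: Z {7}->{}; X {4}->{}; W {3}->{}
So after constraint 3: D(W) = {}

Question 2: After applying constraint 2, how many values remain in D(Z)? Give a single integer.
Constraint 1 (W < X) on D(W)={3,4,5} D(X)={3,4,5,6,7}: X {3,4,5,6,7}->{4,5,6,7}
Constraint 2 (X + W = Z) on D(X)={4,5,6,7} D(W)={3,4,5} D(Z)={4,5,6,7}: X {4,5,6,7}->{4}; W {3,4,5}->{3}; Z {4,5,6,7}->{7}
So after constraint 2: D(Z)={7}, size = 1

Answer: 1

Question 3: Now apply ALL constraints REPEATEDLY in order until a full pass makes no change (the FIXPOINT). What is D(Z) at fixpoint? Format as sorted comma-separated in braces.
pass 0 (initial): D(Z)={4,5,6,7}
pass 1: W {3,4,5}->{}; X {3,4,5,6,7}->{}; Z {4,5,6,7}->{}
pass 2: no change
Fixpoint after 2 passes: D(Z) = {}

Answer: {}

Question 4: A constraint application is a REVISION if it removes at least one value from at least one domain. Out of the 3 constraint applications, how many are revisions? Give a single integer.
Answer: 3

Derivation:
Constraint 1 (W < X) on D(W)={3,4,5} D(X)={3,4,5,6,7}: X {3,4,5,6,7}->{4,5,6,7} => REVISION
Constraint 2 (X + W = Z) on D(X)={4,5,6,7} D(W)={3,4,5} D(Z)={4,5,6,7}: X {4,5,6,7}->{4}; W {3,4,5}->{3}; Z {4,5,6,7}->{7} => REVISION
Constraint 3 (Z + X = W) on D(Z)={7} D(X)={4} D(W)={3}: Z {7}->{}; X {4}->{}; W {3}->{} => REVISION
Total revisions = 3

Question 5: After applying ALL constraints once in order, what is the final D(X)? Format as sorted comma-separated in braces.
Constraint 1 (W < X) on D(W)={3,4,5} D(X)={3,4,5,6,7}: X {3,4,5,6,7}->{4,5,6,7}
Constraint 2 (X + W = Z) on D(X)={4,5,6,7} D(W)={3,4,5} D(Z)={4,5,6,7}: X {4,5,6,7}->{4}; W {3,4,5}->{3}; Z {4,5,6,7}->{7}
Constraint 3 (Z + X = W) on D(Z)={7} D(X)={4} D(W)={3}: Z {7}->{}; X {4}->{}; W {3}->{}
So after all 3 constraints: D(X) = {}

Answer: {}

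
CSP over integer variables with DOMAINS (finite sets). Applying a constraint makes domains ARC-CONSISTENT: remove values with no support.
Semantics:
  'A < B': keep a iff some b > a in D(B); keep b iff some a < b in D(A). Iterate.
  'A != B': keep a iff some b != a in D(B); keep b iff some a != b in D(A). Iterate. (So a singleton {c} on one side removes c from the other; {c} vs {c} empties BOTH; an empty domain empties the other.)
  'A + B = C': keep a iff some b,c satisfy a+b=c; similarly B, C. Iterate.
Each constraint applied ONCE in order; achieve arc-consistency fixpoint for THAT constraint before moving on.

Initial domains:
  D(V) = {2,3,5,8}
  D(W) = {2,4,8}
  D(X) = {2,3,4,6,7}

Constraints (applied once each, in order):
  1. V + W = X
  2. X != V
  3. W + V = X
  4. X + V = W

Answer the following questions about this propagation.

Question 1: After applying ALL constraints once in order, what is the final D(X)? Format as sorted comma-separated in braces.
Constraint 1 (V + W = X) on D(V)={2,3,5,8} D(W)={2,4,8} D(X)={2,3,4,6,7}: V {2,3,5,8}->{2,3,5}; W {2,4,8}->{2,4}; X {2,3,4,6,7}->{4,6,7}
Constraint 2 (X != V) on D(X)={4,6,7} D(V)={2,3,5}: no change
Constraint 3 (W + V = X) on D(W)={2,4} D(V)={2,3,5} D(X)={4,6,7}: no change
Constraint 4 (X + V = W) on D(X)={4,6,7} D(V)={2,3,5} D(W)={2,4}: X {4,6,7}->{}; V {2,3,5}->{}; W {2,4}->{}
So after all 4 constraints: D(X) = {}

Answer: {}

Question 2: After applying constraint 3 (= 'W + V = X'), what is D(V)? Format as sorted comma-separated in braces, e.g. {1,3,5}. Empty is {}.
Answer: {2,3,5}

Derivation:
Constraint 1 (V + W = X) on D(V)={2,3,5,8} D(W)={2,4,8} D(X)={2,3,4,6,7}: V {2,3,5,8}->{2,3,5}; W {2,4,8}->{2,4}; X {2,3,4,6,7}->{4,6,7}
Constraint 2 (X != V) on D(X)={4,6,7} D(V)={2,3,5}: no change
Constraint 3 (W + V = X) on D(W)={2,4} D(V)={2,3,5} D(X)={4,6,7}: no change
So after constraint 3: D(V) = {2,3,5}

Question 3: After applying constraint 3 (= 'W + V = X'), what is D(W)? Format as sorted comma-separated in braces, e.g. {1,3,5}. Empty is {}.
Constraint 1 (V + W = X) on D(V)={2,3,5,8} D(W)={2,4,8} D(X)={2,3,4,6,7}: V {2,3,5,8}->{2,3,5}; W {2,4,8}->{2,4}; X {2,3,4,6,7}->{4,6,7}
Constraint 2 (X != V) on D(X)={4,6,7} D(V)={2,3,5}: no change
Constraint 3 (W + V = X) on D(W)={2,4} D(V)={2,3,5} D(X)={4,6,7}: no change
So after constraint 3: D(W) = {2,4}

Answer: {2,4}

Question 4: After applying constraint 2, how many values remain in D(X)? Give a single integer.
Constraint 1 (V + W = X) on D(V)={2,3,5,8} D(W)={2,4,8} D(X)={2,3,4,6,7}: V {2,3,5,8}->{2,3,5}; W {2,4,8}->{2,4}; X {2,3,4,6,7}->{4,6,7}
Constraint 2 (X != V) on D(X)={4,6,7} D(V)={2,3,5}: no change
So after constraint 2: D(X)={4,6,7}, size = 3

Answer: 3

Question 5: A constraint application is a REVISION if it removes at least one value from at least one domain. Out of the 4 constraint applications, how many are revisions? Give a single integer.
Constraint 1 (V + W = X) on D(V)={2,3,5,8} D(W)={2,4,8} D(X)={2,3,4,6,7}: V {2,3,5,8}->{2,3,5}; W {2,4,8}->{2,4}; X {2,3,4,6,7}->{4,6,7} => REVISION
Constraint 2 (X != V) on D(X)={4,6,7} D(V)={2,3,5}: no change => not a revision
Constraint 3 (W + V = X) on D(W)={2,4} D(V)={2,3,5} D(X)={4,6,7}: no change => not a revision
Constraint 4 (X + V = W) on D(X)={4,6,7} D(V)={2,3,5} D(W)={2,4}: X {4,6,7}->{}; V {2,3,5}->{}; W {2,4}->{} => REVISION
Total revisions = 2

Answer: 2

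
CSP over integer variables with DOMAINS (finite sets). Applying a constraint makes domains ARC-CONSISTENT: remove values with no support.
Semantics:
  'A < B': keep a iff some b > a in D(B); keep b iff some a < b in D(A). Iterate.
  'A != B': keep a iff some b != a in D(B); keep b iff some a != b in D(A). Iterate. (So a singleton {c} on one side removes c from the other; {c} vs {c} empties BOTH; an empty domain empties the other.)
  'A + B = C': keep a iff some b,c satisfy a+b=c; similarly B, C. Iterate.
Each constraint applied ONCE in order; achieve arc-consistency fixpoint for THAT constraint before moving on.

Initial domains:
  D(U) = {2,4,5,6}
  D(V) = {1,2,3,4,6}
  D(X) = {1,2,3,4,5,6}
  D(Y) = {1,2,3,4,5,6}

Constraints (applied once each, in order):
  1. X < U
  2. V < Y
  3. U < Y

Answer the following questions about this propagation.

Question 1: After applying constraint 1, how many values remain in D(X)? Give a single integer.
Constraint 1 (X < U) on D(X)={1,2,3,4,5,6} D(U)={2,4,5,6}: X {1,2,3,4,5,6}->{1,2,3,4,5}
So after constraint 1: D(X)={1,2,3,4,5}, size = 5

Answer: 5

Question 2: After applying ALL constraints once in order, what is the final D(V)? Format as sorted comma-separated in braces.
Answer: {1,2,3,4}

Derivation:
Constraint 1 (X < U) on D(X)={1,2,3,4,5,6} D(U)={2,4,5,6}: X {1,2,3,4,5,6}->{1,2,3,4,5}
Constraint 2 (V < Y) on D(V)={1,2,3,4,6} D(Y)={1,2,3,4,5,6}: V {1,2,3,4,6}->{1,2,3,4}; Y {1,2,3,4,5,6}->{2,3,4,5,6}
Constraint 3 (U < Y) on D(U)={2,4,5,6} D(Y)={2,3,4,5,6}: U {2,4,5,6}->{2,4,5}; Y {2,3,4,5,6}->{3,4,5,6}
So after all 3 constraints: D(V) = {1,2,3,4}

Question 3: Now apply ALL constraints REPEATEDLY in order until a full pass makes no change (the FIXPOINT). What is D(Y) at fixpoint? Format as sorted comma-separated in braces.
pass 0 (initial): D(Y)={1,2,3,4,5,6}
pass 1: U {2,4,5,6}->{2,4,5}; V {1,2,3,4,6}->{1,2,3,4}; X {1,2,3,4,5,6}->{1,2,3,4,5}; Y {1,2,3,4,5,6}->{3,4,5,6}
pass 2: X {1,2,3,4,5}->{1,2,3,4}
pass 3: no change
Fixpoint after 3 passes: D(Y) = {3,4,5,6}

Answer: {3,4,5,6}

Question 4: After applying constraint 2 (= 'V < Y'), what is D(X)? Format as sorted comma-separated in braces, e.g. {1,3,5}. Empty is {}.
Constraint 1 (X < U) on D(X)={1,2,3,4,5,6} D(U)={2,4,5,6}: X {1,2,3,4,5,6}->{1,2,3,4,5}
Constraint 2 (V < Y) on D(V)={1,2,3,4,6} D(Y)={1,2,3,4,5,6}: V {1,2,3,4,6}->{1,2,3,4}; Y {1,2,3,4,5,6}->{2,3,4,5,6}
So after constraint 2: D(X) = {1,2,3,4,5}

Answer: {1,2,3,4,5}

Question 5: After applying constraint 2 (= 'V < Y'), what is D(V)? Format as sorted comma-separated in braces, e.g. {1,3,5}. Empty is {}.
Answer: {1,2,3,4}

Derivation:
Constraint 1 (X < U) on D(X)={1,2,3,4,5,6} D(U)={2,4,5,6}: X {1,2,3,4,5,6}->{1,2,3,4,5}
Constraint 2 (V < Y) on D(V)={1,2,3,4,6} D(Y)={1,2,3,4,5,6}: V {1,2,3,4,6}->{1,2,3,4}; Y {1,2,3,4,5,6}->{2,3,4,5,6}
So after constraint 2: D(V) = {1,2,3,4}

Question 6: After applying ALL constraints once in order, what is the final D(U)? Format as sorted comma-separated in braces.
Constraint 1 (X < U) on D(X)={1,2,3,4,5,6} D(U)={2,4,5,6}: X {1,2,3,4,5,6}->{1,2,3,4,5}
Constraint 2 (V < Y) on D(V)={1,2,3,4,6} D(Y)={1,2,3,4,5,6}: V {1,2,3,4,6}->{1,2,3,4}; Y {1,2,3,4,5,6}->{2,3,4,5,6}
Constraint 3 (U < Y) on D(U)={2,4,5,6} D(Y)={2,3,4,5,6}: U {2,4,5,6}->{2,4,5}; Y {2,3,4,5,6}->{3,4,5,6}
So after all 3 constraints: D(U) = {2,4,5}

Answer: {2,4,5}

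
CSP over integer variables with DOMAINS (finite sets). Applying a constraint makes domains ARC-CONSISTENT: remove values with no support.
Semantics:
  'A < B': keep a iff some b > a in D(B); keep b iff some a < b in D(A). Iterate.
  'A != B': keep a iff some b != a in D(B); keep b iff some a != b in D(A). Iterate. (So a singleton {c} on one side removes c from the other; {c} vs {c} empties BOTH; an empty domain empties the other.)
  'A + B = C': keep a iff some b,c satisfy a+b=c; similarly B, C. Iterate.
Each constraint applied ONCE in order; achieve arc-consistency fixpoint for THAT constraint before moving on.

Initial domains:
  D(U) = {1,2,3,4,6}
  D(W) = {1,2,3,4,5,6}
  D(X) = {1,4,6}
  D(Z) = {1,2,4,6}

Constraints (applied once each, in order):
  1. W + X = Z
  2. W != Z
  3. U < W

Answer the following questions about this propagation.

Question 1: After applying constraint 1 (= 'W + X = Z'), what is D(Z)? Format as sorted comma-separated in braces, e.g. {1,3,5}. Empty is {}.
Answer: {2,4,6}

Derivation:
Constraint 1 (W + X = Z) on D(W)={1,2,3,4,5,6} D(X)={1,4,6} D(Z)={1,2,4,6}: W {1,2,3,4,5,6}->{1,2,3,5}; X {1,4,6}->{1,4}; Z {1,2,4,6}->{2,4,6}
So after constraint 1: D(Z) = {2,4,6}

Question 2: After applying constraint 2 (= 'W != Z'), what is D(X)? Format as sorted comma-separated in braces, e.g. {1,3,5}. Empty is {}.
Answer: {1,4}

Derivation:
Constraint 1 (W + X = Z) on D(W)={1,2,3,4,5,6} D(X)={1,4,6} D(Z)={1,2,4,6}: W {1,2,3,4,5,6}->{1,2,3,5}; X {1,4,6}->{1,4}; Z {1,2,4,6}->{2,4,6}
Constraint 2 (W != Z) on D(W)={1,2,3,5} D(Z)={2,4,6}: no change
So after constraint 2: D(X) = {1,4}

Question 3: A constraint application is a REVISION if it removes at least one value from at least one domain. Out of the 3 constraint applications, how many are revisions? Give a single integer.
Constraint 1 (W + X = Z) on D(W)={1,2,3,4,5,6} D(X)={1,4,6} D(Z)={1,2,4,6}: W {1,2,3,4,5,6}->{1,2,3,5}; X {1,4,6}->{1,4}; Z {1,2,4,6}->{2,4,6} => REVISION
Constraint 2 (W != Z) on D(W)={1,2,3,5} D(Z)={2,4,6}: no change => not a revision
Constraint 3 (U < W) on D(U)={1,2,3,4,6} D(W)={1,2,3,5}: U {1,2,3,4,6}->{1,2,3,4}; W {1,2,3,5}->{2,3,5} => REVISION
Total revisions = 2

Answer: 2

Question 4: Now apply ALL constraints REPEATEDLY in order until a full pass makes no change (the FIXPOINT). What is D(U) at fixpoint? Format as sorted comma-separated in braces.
Answer: {1,2,3,4}

Derivation:
pass 0 (initial): D(U)={1,2,3,4,6}
pass 1: U {1,2,3,4,6}->{1,2,3,4}; W {1,2,3,4,5,6}->{2,3,5}; X {1,4,6}->{1,4}; Z {1,2,4,6}->{2,4,6}
pass 2: Z {2,4,6}->{4,6}
pass 3: no change
Fixpoint after 3 passes: D(U) = {1,2,3,4}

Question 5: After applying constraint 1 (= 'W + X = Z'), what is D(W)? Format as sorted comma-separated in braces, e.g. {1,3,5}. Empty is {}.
Constraint 1 (W + X = Z) on D(W)={1,2,3,4,5,6} D(X)={1,4,6} D(Z)={1,2,4,6}: W {1,2,3,4,5,6}->{1,2,3,5}; X {1,4,6}->{1,4}; Z {1,2,4,6}->{2,4,6}
So after constraint 1: D(W) = {1,2,3,5}

Answer: {1,2,3,5}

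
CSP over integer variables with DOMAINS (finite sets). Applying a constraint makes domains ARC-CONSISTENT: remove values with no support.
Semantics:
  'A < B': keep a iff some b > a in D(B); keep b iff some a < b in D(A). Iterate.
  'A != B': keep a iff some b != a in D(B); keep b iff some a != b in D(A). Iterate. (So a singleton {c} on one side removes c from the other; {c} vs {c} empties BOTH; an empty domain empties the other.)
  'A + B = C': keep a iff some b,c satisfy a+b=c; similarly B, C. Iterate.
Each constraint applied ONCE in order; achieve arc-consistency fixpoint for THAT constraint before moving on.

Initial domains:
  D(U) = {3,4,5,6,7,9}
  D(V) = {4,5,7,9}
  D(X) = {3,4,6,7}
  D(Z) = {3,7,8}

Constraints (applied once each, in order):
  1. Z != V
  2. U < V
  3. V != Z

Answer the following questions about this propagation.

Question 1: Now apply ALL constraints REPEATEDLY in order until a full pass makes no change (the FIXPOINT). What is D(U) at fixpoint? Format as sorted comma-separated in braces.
Answer: {3,4,5,6,7}

Derivation:
pass 0 (initial): D(U)={3,4,5,6,7,9}
pass 1: U {3,4,5,6,7,9}->{3,4,5,6,7}
pass 2: no change
Fixpoint after 2 passes: D(U) = {3,4,5,6,7}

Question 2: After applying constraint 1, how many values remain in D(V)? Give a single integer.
Answer: 4

Derivation:
Constraint 1 (Z != V) on D(Z)={3,7,8} D(V)={4,5,7,9}: no change
So after constraint 1: D(V)={4,5,7,9}, size = 4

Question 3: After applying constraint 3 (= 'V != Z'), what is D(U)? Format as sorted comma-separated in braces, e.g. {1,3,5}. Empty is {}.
Answer: {3,4,5,6,7}

Derivation:
Constraint 1 (Z != V) on D(Z)={3,7,8} D(V)={4,5,7,9}: no change
Constraint 2 (U < V) on D(U)={3,4,5,6,7,9} D(V)={4,5,7,9}: U {3,4,5,6,7,9}->{3,4,5,6,7}
Constraint 3 (V != Z) on D(V)={4,5,7,9} D(Z)={3,7,8}: no change
So after constraint 3: D(U) = {3,4,5,6,7}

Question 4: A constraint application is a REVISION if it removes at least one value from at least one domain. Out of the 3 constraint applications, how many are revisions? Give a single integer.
Constraint 1 (Z != V) on D(Z)={3,7,8} D(V)={4,5,7,9}: no change => not a revision
Constraint 2 (U < V) on D(U)={3,4,5,6,7,9} D(V)={4,5,7,9}: U {3,4,5,6,7,9}->{3,4,5,6,7} => REVISION
Constraint 3 (V != Z) on D(V)={4,5,7,9} D(Z)={3,7,8}: no change => not a revision
Total revisions = 1

Answer: 1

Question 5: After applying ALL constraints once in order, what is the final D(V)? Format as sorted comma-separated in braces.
Answer: {4,5,7,9}

Derivation:
Constraint 1 (Z != V) on D(Z)={3,7,8} D(V)={4,5,7,9}: no change
Constraint 2 (U < V) on D(U)={3,4,5,6,7,9} D(V)={4,5,7,9}: U {3,4,5,6,7,9}->{3,4,5,6,7}
Constraint 3 (V != Z) on D(V)={4,5,7,9} D(Z)={3,7,8}: no change
So after all 3 constraints: D(V) = {4,5,7,9}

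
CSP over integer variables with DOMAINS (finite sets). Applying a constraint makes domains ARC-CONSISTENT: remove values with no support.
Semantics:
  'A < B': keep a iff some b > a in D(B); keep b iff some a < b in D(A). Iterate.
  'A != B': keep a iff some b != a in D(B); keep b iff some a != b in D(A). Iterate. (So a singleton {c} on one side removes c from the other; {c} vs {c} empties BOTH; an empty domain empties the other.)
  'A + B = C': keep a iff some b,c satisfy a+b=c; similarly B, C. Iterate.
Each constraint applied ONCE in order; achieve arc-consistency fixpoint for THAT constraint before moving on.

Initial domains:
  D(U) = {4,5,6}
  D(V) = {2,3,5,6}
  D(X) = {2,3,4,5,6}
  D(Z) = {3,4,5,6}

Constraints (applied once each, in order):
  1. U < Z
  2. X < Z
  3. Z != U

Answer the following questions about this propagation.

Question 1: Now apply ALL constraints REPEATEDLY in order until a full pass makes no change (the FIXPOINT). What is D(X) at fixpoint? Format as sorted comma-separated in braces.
Answer: {2,3,4,5}

Derivation:
pass 0 (initial): D(X)={2,3,4,5,6}
pass 1: U {4,5,6}->{4,5}; X {2,3,4,5,6}->{2,3,4,5}; Z {3,4,5,6}->{5,6}
pass 2: no change
Fixpoint after 2 passes: D(X) = {2,3,4,5}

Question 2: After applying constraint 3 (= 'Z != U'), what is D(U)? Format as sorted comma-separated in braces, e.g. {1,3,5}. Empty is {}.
Answer: {4,5}

Derivation:
Constraint 1 (U < Z) on D(U)={4,5,6} D(Z)={3,4,5,6}: U {4,5,6}->{4,5}; Z {3,4,5,6}->{5,6}
Constraint 2 (X < Z) on D(X)={2,3,4,5,6} D(Z)={5,6}: X {2,3,4,5,6}->{2,3,4,5}
Constraint 3 (Z != U) on D(Z)={5,6} D(U)={4,5}: no change
So after constraint 3: D(U) = {4,5}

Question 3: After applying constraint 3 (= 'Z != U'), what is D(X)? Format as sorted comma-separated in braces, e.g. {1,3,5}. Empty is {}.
Constraint 1 (U < Z) on D(U)={4,5,6} D(Z)={3,4,5,6}: U {4,5,6}->{4,5}; Z {3,4,5,6}->{5,6}
Constraint 2 (X < Z) on D(X)={2,3,4,5,6} D(Z)={5,6}: X {2,3,4,5,6}->{2,3,4,5}
Constraint 3 (Z != U) on D(Z)={5,6} D(U)={4,5}: no change
So after constraint 3: D(X) = {2,3,4,5}

Answer: {2,3,4,5}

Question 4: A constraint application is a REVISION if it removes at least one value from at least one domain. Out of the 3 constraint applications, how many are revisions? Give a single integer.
Answer: 2

Derivation:
Constraint 1 (U < Z) on D(U)={4,5,6} D(Z)={3,4,5,6}: U {4,5,6}->{4,5}; Z {3,4,5,6}->{5,6} => REVISION
Constraint 2 (X < Z) on D(X)={2,3,4,5,6} D(Z)={5,6}: X {2,3,4,5,6}->{2,3,4,5} => REVISION
Constraint 3 (Z != U) on D(Z)={5,6} D(U)={4,5}: no change => not a revision
Total revisions = 2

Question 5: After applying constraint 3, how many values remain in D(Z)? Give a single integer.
Answer: 2

Derivation:
Constraint 1 (U < Z) on D(U)={4,5,6} D(Z)={3,4,5,6}: U {4,5,6}->{4,5}; Z {3,4,5,6}->{5,6}
Constraint 2 (X < Z) on D(X)={2,3,4,5,6} D(Z)={5,6}: X {2,3,4,5,6}->{2,3,4,5}
Constraint 3 (Z != U) on D(Z)={5,6} D(U)={4,5}: no change
So after constraint 3: D(Z)={5,6}, size = 2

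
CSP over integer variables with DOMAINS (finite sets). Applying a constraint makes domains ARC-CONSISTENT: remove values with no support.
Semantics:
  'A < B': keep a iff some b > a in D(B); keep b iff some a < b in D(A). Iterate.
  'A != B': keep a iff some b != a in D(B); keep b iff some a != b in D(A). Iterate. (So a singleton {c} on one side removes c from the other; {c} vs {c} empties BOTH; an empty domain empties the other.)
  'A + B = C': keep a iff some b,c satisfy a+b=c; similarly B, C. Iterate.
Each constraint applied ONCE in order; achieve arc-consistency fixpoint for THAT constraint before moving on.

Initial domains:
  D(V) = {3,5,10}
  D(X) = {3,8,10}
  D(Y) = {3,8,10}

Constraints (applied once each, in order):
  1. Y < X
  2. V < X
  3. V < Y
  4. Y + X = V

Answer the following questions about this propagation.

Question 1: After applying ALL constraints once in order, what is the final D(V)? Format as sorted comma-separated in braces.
Constraint 1 (Y < X) on D(Y)={3,8,10} D(X)={3,8,10}: Y {3,8,10}->{3,8}; X {3,8,10}->{8,10}
Constraint 2 (V < X) on D(V)={3,5,10} D(X)={8,10}: V {3,5,10}->{3,5}
Constraint 3 (V < Y) on D(V)={3,5} D(Y)={3,8}: Y {3,8}->{8}
Constraint 4 (Y + X = V) on D(Y)={8} D(X)={8,10} D(V)={3,5}: Y {8}->{}; X {8,10}->{}; V {3,5}->{}
So after all 4 constraints: D(V) = {}

Answer: {}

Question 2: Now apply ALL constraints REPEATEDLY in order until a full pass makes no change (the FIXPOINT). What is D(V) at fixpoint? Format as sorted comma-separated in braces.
pass 0 (initial): D(V)={3,5,10}
pass 1: V {3,5,10}->{}; X {3,8,10}->{}; Y {3,8,10}->{}
pass 2: no change
Fixpoint after 2 passes: D(V) = {}

Answer: {}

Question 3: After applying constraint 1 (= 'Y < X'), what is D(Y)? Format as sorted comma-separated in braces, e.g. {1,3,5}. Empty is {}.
Constraint 1 (Y < X) on D(Y)={3,8,10} D(X)={3,8,10}: Y {3,8,10}->{3,8}; X {3,8,10}->{8,10}
So after constraint 1: D(Y) = {3,8}

Answer: {3,8}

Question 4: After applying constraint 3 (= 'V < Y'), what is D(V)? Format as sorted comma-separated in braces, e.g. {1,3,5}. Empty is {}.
Constraint 1 (Y < X) on D(Y)={3,8,10} D(X)={3,8,10}: Y {3,8,10}->{3,8}; X {3,8,10}->{8,10}
Constraint 2 (V < X) on D(V)={3,5,10} D(X)={8,10}: V {3,5,10}->{3,5}
Constraint 3 (V < Y) on D(V)={3,5} D(Y)={3,8}: Y {3,8}->{8}
So after constraint 3: D(V) = {3,5}

Answer: {3,5}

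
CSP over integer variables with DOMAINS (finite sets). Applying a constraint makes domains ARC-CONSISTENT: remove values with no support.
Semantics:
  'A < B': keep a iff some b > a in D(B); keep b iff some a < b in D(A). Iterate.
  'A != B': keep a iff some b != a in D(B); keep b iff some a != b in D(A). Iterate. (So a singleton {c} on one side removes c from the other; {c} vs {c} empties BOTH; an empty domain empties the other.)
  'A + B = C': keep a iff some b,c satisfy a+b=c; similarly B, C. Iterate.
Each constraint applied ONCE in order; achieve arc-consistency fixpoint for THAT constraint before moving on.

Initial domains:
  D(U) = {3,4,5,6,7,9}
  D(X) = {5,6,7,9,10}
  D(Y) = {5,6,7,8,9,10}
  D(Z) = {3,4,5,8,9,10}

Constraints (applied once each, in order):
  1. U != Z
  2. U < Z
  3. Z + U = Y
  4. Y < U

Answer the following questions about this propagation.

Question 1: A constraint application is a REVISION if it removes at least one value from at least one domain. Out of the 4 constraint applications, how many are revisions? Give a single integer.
Answer: 3

Derivation:
Constraint 1 (U != Z) on D(U)={3,4,5,6,7,9} D(Z)={3,4,5,8,9,10}: no change => not a revision
Constraint 2 (U < Z) on D(U)={3,4,5,6,7,9} D(Z)={3,4,5,8,9,10}: Z {3,4,5,8,9,10}->{4,5,8,9,10} => REVISION
Constraint 3 (Z + U = Y) on D(Z)={4,5,8,9,10} D(U)={3,4,5,6,7,9} D(Y)={5,6,7,8,9,10}: Z {4,5,8,9,10}->{4,5}; U {3,4,5,6,7,9}->{3,4,5,6}; Y {5,6,7,8,9,10}->{7,8,9,10} => REVISION
Constraint 4 (Y < U) on D(Y)={7,8,9,10} D(U)={3,4,5,6}: Y {7,8,9,10}->{}; U {3,4,5,6}->{} => REVISION
Total revisions = 3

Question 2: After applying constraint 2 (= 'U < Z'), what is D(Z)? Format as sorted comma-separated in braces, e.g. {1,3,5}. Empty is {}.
Constraint 1 (U != Z) on D(U)={3,4,5,6,7,9} D(Z)={3,4,5,8,9,10}: no change
Constraint 2 (U < Z) on D(U)={3,4,5,6,7,9} D(Z)={3,4,5,8,9,10}: Z {3,4,5,8,9,10}->{4,5,8,9,10}
So after constraint 2: D(Z) = {4,5,8,9,10}

Answer: {4,5,8,9,10}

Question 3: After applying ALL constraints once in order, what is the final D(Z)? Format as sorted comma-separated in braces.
Answer: {4,5}

Derivation:
Constraint 1 (U != Z) on D(U)={3,4,5,6,7,9} D(Z)={3,4,5,8,9,10}: no change
Constraint 2 (U < Z) on D(U)={3,4,5,6,7,9} D(Z)={3,4,5,8,9,10}: Z {3,4,5,8,9,10}->{4,5,8,9,10}
Constraint 3 (Z + U = Y) on D(Z)={4,5,8,9,10} D(U)={3,4,5,6,7,9} D(Y)={5,6,7,8,9,10}: Z {4,5,8,9,10}->{4,5}; U {3,4,5,6,7,9}->{3,4,5,6}; Y {5,6,7,8,9,10}->{7,8,9,10}
Constraint 4 (Y < U) on D(Y)={7,8,9,10} D(U)={3,4,5,6}: Y {7,8,9,10}->{}; U {3,4,5,6}->{}
So after all 4 constraints: D(Z) = {4,5}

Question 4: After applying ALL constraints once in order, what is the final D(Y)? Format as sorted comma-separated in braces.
Answer: {}

Derivation:
Constraint 1 (U != Z) on D(U)={3,4,5,6,7,9} D(Z)={3,4,5,8,9,10}: no change
Constraint 2 (U < Z) on D(U)={3,4,5,6,7,9} D(Z)={3,4,5,8,9,10}: Z {3,4,5,8,9,10}->{4,5,8,9,10}
Constraint 3 (Z + U = Y) on D(Z)={4,5,8,9,10} D(U)={3,4,5,6,7,9} D(Y)={5,6,7,8,9,10}: Z {4,5,8,9,10}->{4,5}; U {3,4,5,6,7,9}->{3,4,5,6}; Y {5,6,7,8,9,10}->{7,8,9,10}
Constraint 4 (Y < U) on D(Y)={7,8,9,10} D(U)={3,4,5,6}: Y {7,8,9,10}->{}; U {3,4,5,6}->{}
So after all 4 constraints: D(Y) = {}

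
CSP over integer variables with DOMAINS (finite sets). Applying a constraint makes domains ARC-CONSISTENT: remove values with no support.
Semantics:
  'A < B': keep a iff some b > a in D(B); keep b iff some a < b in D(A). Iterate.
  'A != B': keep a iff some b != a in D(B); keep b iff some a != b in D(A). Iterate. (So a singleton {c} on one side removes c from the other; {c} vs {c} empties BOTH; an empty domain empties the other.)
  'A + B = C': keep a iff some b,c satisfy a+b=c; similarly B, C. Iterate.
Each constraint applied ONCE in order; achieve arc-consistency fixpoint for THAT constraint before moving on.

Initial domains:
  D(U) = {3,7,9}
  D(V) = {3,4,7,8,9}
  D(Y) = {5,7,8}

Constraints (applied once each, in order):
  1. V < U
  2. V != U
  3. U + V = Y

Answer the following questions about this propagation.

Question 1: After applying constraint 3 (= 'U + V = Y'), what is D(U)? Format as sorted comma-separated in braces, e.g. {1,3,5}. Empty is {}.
Constraint 1 (V < U) on D(V)={3,4,7,8,9} D(U)={3,7,9}: V {3,4,7,8,9}->{3,4,7,8}; U {3,7,9}->{7,9}
Constraint 2 (V != U) on D(V)={3,4,7,8} D(U)={7,9}: no change
Constraint 3 (U + V = Y) on D(U)={7,9} D(V)={3,4,7,8} D(Y)={5,7,8}: U {7,9}->{}; V {3,4,7,8}->{}; Y {5,7,8}->{}
So after constraint 3: D(U) = {}

Answer: {}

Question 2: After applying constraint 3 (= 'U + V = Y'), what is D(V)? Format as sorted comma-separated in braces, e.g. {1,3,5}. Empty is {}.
Constraint 1 (V < U) on D(V)={3,4,7,8,9} D(U)={3,7,9}: V {3,4,7,8,9}->{3,4,7,8}; U {3,7,9}->{7,9}
Constraint 2 (V != U) on D(V)={3,4,7,8} D(U)={7,9}: no change
Constraint 3 (U + V = Y) on D(U)={7,9} D(V)={3,4,7,8} D(Y)={5,7,8}: U {7,9}->{}; V {3,4,7,8}->{}; Y {5,7,8}->{}
So after constraint 3: D(V) = {}

Answer: {}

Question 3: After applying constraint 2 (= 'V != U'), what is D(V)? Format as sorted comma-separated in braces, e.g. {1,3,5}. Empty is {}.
Constraint 1 (V < U) on D(V)={3,4,7,8,9} D(U)={3,7,9}: V {3,4,7,8,9}->{3,4,7,8}; U {3,7,9}->{7,9}
Constraint 2 (V != U) on D(V)={3,4,7,8} D(U)={7,9}: no change
So after constraint 2: D(V) = {3,4,7,8}

Answer: {3,4,7,8}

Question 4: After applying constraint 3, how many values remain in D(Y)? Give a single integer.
Answer: 0

Derivation:
Constraint 1 (V < U) on D(V)={3,4,7,8,9} D(U)={3,7,9}: V {3,4,7,8,9}->{3,4,7,8}; U {3,7,9}->{7,9}
Constraint 2 (V != U) on D(V)={3,4,7,8} D(U)={7,9}: no change
Constraint 3 (U + V = Y) on D(U)={7,9} D(V)={3,4,7,8} D(Y)={5,7,8}: U {7,9}->{}; V {3,4,7,8}->{}; Y {5,7,8}->{}
So after constraint 3: D(Y)={}, size = 0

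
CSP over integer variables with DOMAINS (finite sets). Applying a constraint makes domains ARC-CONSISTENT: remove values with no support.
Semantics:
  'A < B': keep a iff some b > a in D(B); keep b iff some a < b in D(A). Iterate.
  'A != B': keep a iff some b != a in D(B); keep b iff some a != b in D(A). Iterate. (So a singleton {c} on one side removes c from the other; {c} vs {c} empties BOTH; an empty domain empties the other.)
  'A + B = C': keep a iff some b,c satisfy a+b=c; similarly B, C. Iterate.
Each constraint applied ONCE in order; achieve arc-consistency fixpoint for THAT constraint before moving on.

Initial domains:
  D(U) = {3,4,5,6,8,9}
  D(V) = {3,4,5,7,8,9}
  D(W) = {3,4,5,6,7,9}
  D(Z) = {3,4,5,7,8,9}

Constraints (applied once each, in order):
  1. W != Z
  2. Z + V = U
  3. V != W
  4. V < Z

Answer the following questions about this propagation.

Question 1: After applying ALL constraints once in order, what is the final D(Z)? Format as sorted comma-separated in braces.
Constraint 1 (W != Z) on D(W)={3,4,5,6,7,9} D(Z)={3,4,5,7,8,9}: no change
Constraint 2 (Z + V = U) on D(Z)={3,4,5,7,8,9} D(V)={3,4,5,7,8,9} D(U)={3,4,5,6,8,9}: Z {3,4,5,7,8,9}->{3,4,5}; V {3,4,5,7,8,9}->{3,4,5}; U {3,4,5,6,8,9}->{6,8,9}
Constraint 3 (V != W) on D(V)={3,4,5} D(W)={3,4,5,6,7,9}: no change
Constraint 4 (V < Z) on D(V)={3,4,5} D(Z)={3,4,5}: V {3,4,5}->{3,4}; Z {3,4,5}->{4,5}
So after all 4 constraints: D(Z) = {4,5}

Answer: {4,5}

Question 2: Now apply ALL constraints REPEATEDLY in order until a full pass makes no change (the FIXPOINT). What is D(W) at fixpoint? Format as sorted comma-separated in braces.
Answer: {3,4,5,6,7,9}

Derivation:
pass 0 (initial): D(W)={3,4,5,6,7,9}
pass 1: U {3,4,5,6,8,9}->{6,8,9}; V {3,4,5,7,8,9}->{3,4}; Z {3,4,5,7,8,9}->{4,5}
pass 2: U {6,8,9}->{8,9}
pass 3: no change
Fixpoint after 3 passes: D(W) = {3,4,5,6,7,9}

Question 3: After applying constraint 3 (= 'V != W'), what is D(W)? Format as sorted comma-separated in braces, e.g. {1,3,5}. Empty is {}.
Answer: {3,4,5,6,7,9}

Derivation:
Constraint 1 (W != Z) on D(W)={3,4,5,6,7,9} D(Z)={3,4,5,7,8,9}: no change
Constraint 2 (Z + V = U) on D(Z)={3,4,5,7,8,9} D(V)={3,4,5,7,8,9} D(U)={3,4,5,6,8,9}: Z {3,4,5,7,8,9}->{3,4,5}; V {3,4,5,7,8,9}->{3,4,5}; U {3,4,5,6,8,9}->{6,8,9}
Constraint 3 (V != W) on D(V)={3,4,5} D(W)={3,4,5,6,7,9}: no change
So after constraint 3: D(W) = {3,4,5,6,7,9}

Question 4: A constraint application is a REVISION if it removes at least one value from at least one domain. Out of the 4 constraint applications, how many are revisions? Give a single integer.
Answer: 2

Derivation:
Constraint 1 (W != Z) on D(W)={3,4,5,6,7,9} D(Z)={3,4,5,7,8,9}: no change => not a revision
Constraint 2 (Z + V = U) on D(Z)={3,4,5,7,8,9} D(V)={3,4,5,7,8,9} D(U)={3,4,5,6,8,9}: Z {3,4,5,7,8,9}->{3,4,5}; V {3,4,5,7,8,9}->{3,4,5}; U {3,4,5,6,8,9}->{6,8,9} => REVISION
Constraint 3 (V != W) on D(V)={3,4,5} D(W)={3,4,5,6,7,9}: no change => not a revision
Constraint 4 (V < Z) on D(V)={3,4,5} D(Z)={3,4,5}: V {3,4,5}->{3,4}; Z {3,4,5}->{4,5} => REVISION
Total revisions = 2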